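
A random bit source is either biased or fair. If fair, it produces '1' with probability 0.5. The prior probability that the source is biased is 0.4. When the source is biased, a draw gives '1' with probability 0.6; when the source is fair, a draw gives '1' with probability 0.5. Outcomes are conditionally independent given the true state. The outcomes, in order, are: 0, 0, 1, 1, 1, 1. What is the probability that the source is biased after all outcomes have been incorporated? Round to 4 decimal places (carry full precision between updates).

0.4694

Each posterior becomes the prior for the next update.
After '0': P(biased) = 0.4·0.4000 / (0.4·0.4000 + 0.5·0.6000) ≈ 0.3478
After '0': P(biased) = 0.4·0.3478 / (0.4·0.3478 + 0.5·0.6522) ≈ 0.2991
After '1': P(biased) = 0.6·0.2991 / (0.6·0.2991 + 0.5·0.7009) ≈ 0.3386
After '1': P(biased) = 0.6·0.3386 / (0.6·0.3386 + 0.5·0.6614) ≈ 0.3806
After '1': P(biased) = 0.6·0.3806 / (0.6·0.3806 + 0.5·0.6194) ≈ 0.4244
After '1': P(biased) = 0.6·0.4244 / (0.6·0.4244 + 0.5·0.5756) ≈ 0.4694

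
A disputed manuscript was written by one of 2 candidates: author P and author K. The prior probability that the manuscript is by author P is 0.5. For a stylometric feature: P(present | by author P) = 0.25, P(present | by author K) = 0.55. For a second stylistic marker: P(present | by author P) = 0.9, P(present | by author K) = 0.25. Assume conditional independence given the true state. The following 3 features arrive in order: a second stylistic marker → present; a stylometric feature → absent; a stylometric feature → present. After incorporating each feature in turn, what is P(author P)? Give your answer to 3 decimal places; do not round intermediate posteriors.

0.732

After a second stylistic marker='present': P(author P) = 0.9·0.5000 / (0.9·0.5000 + 0.25·0.5000) ≈ 0.7826
After a stylometric feature='absent': P(author P) = 0.75·0.7826 / (0.75·0.7826 + 0.45·0.2174) ≈ 0.8571
After a stylometric feature='present': P(author P) = 0.25·0.8571 / (0.25·0.8571 + 0.55·0.1429) ≈ 0.7317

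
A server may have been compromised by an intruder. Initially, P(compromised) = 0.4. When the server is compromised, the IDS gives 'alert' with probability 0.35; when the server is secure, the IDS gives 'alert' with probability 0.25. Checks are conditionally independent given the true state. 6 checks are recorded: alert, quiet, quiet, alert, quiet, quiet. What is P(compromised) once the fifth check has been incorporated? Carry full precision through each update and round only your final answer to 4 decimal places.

After 'alert': P(compromised) = 0.35·0.4000 / (0.35·0.4000 + 0.25·0.6000) ≈ 0.4828
After 'quiet': P(compromised) = 0.65·0.4828 / (0.65·0.4828 + 0.75·0.5172) ≈ 0.4472
After 'quiet': P(compromised) = 0.65·0.4472 / (0.65·0.4472 + 0.75·0.5528) ≈ 0.4121
After 'alert': P(compromised) = 0.35·0.4121 / (0.35·0.4121 + 0.25·0.5879) ≈ 0.4953
After 'quiet': P(compromised) = 0.65·0.4953 / (0.65·0.4953 + 0.75·0.5047) ≈ 0.4596

0.4596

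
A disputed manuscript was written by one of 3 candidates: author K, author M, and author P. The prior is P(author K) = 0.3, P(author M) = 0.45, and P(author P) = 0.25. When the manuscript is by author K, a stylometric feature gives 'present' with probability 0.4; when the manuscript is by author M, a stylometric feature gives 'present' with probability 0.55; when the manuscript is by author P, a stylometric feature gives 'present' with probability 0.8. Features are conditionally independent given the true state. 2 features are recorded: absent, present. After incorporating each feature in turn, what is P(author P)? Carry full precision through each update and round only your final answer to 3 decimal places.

After 'absent': normaliser = 0.6·0.3000 + 0.45·0.4500 + 0.2·0.2500; P(author K) ≈ 0.4162, P(author M) ≈ 0.4682, P(author P) ≈ 0.1156
After 'present': normaliser = 0.4·0.4162 + 0.55·0.4682 + 0.8·0.1156; P(author K) ≈ 0.3223, P(author M) ≈ 0.4986, P(author P) ≈ 0.1791

0.179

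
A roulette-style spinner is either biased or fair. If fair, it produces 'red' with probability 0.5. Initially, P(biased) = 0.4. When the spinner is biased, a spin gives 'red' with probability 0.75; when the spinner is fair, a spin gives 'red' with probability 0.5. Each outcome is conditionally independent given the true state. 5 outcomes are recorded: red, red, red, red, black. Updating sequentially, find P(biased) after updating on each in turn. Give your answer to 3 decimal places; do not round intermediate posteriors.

0.628

After 'red': P(biased) = 0.75·0.4000 / (0.75·0.4000 + 0.5·0.6000) ≈ 0.5000
After 'red': P(biased) = 0.75·0.5000 / (0.75·0.5000 + 0.5·0.5000) ≈ 0.6000
After 'red': P(biased) = 0.75·0.6000 / (0.75·0.6000 + 0.5·0.4000) ≈ 0.6923
After 'red': P(biased) = 0.75·0.6923 / (0.75·0.6923 + 0.5·0.3077) ≈ 0.7714
After 'black': P(biased) = 0.25·0.7714 / (0.25·0.7714 + 0.5·0.2286) ≈ 0.6279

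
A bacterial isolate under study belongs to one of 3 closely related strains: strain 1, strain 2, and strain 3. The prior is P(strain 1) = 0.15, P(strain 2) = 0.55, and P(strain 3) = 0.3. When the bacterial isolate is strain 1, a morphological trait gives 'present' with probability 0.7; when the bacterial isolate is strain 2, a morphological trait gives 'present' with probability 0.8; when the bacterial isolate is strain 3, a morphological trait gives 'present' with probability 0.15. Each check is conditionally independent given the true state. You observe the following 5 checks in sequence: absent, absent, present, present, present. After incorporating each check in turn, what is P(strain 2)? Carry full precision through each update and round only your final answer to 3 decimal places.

Each posterior becomes the prior for the next update.
After 'absent': normaliser = 0.3·0.1500 + 0.2·0.5500 + 0.85·0.3000; P(strain 1) ≈ 0.1098, P(strain 2) ≈ 0.2683, P(strain 3) ≈ 0.6220
After 'absent': normaliser = 0.3·0.1098 + 0.2·0.2683 + 0.85·0.6220; P(strain 1) ≈ 0.0535, P(strain 2) ≈ 0.0872, P(strain 3) ≈ 0.8593
After 'present': normaliser = 0.7·0.0535 + 0.8·0.0872 + 0.15·0.8593; P(strain 1) ≈ 0.1587, P(strain 2) ≈ 0.2955, P(strain 3) ≈ 0.5459
After 'present': normaliser = 0.7·0.1587 + 0.8·0.2955 + 0.15·0.5459; P(strain 1) ≈ 0.2587, P(strain 2) ≈ 0.5506, P(strain 3) ≈ 0.1907
After 'present': normaliser = 0.7·0.2587 + 0.8·0.5506 + 0.15·0.1907; P(strain 1) ≈ 0.2785, P(strain 2) ≈ 0.6775, P(strain 3) ≈ 0.0440

0.677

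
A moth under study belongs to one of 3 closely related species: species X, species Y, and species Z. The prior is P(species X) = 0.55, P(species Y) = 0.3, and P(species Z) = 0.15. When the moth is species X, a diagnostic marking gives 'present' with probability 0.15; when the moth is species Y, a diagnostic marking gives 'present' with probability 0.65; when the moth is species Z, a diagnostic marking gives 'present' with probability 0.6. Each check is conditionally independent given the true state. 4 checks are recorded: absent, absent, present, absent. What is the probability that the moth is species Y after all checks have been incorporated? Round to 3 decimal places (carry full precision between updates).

After 'absent': normaliser = 0.85·0.5500 + 0.35·0.3000 + 0.4·0.1500; P(species X) ≈ 0.7391, P(species Y) ≈ 0.1660, P(species Z) ≈ 0.0949
After 'absent': normaliser = 0.85·0.7391 + 0.35·0.1660 + 0.4·0.0949; P(species X) ≈ 0.8674, P(species Y) ≈ 0.0802, P(species Z) ≈ 0.0524
After 'present': normaliser = 0.15·0.8674 + 0.65·0.0802 + 0.6·0.0524; P(species X) ≈ 0.6089, P(species Y) ≈ 0.2440, P(species Z) ≈ 0.1471
After 'absent': normaliser = 0.85·0.6089 + 0.35·0.2440 + 0.4·0.1471; P(species X) ≈ 0.7820, P(species Y) ≈ 0.1290, P(species Z) ≈ 0.0889

0.129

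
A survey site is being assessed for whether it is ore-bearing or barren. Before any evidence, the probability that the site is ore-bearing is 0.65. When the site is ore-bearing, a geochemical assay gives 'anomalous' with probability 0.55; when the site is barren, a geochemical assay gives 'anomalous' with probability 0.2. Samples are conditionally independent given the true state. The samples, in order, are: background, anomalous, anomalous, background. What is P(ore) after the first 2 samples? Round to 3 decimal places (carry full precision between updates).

After 'background': P(ore) = 0.45·0.6500 / (0.45·0.6500 + 0.8·0.3500) ≈ 0.5109
After 'anomalous': P(ore) = 0.55·0.5109 / (0.55·0.5109 + 0.2·0.4891) ≈ 0.7418

0.742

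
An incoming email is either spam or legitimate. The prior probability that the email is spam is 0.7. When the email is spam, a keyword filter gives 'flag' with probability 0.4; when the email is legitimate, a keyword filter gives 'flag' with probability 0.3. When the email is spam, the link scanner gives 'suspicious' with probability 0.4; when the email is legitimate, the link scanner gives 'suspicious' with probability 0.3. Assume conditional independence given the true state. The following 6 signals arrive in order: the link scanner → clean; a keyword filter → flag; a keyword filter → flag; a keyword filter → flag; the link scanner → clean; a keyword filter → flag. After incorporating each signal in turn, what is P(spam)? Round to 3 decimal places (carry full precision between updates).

0.844

Apply Bayes' rule sequentially, carrying P(spam) forward.
After the link scanner='clean': P(spam) = 0.6·0.7000 / (0.6·0.7000 + 0.7·0.3000) ≈ 0.6667
After a keyword filter='flag': P(spam) = 0.4·0.6667 / (0.4·0.6667 + 0.3·0.3333) ≈ 0.7273
After a keyword filter='flag': P(spam) = 0.4·0.7273 / (0.4·0.7273 + 0.3·0.2727) ≈ 0.7805
After a keyword filter='flag': P(spam) = 0.4·0.7805 / (0.4·0.7805 + 0.3·0.2195) ≈ 0.8258
After the link scanner='clean': P(spam) = 0.6·0.8258 / (0.6·0.8258 + 0.7·0.1742) ≈ 0.8025
After a keyword filter='flag': P(spam) = 0.4·0.8025 / (0.4·0.8025 + 0.3·0.1975) ≈ 0.8442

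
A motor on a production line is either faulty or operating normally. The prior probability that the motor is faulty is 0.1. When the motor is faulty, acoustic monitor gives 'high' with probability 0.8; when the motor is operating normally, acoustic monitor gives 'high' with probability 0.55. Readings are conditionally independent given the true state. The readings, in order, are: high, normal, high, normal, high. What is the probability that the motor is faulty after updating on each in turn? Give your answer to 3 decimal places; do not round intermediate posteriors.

0.063

Apply Bayes' rule sequentially, carrying P(faulty) forward.
After 'high': P(faulty) = 0.8·0.1000 / (0.8·0.1000 + 0.55·0.9000) ≈ 0.1391
After 'normal': P(faulty) = 0.2·0.1391 / (0.2·0.1391 + 0.45·0.8609) ≈ 0.0670
After 'high': P(faulty) = 0.8·0.0670 / (0.8·0.0670 + 0.55·0.9330) ≈ 0.0946
After 'normal': P(faulty) = 0.2·0.0946 / (0.2·0.0946 + 0.45·0.9054) ≈ 0.0444
After 'high': P(faulty) = 0.8·0.0444 / (0.8·0.0444 + 0.55·0.9556) ≈ 0.0633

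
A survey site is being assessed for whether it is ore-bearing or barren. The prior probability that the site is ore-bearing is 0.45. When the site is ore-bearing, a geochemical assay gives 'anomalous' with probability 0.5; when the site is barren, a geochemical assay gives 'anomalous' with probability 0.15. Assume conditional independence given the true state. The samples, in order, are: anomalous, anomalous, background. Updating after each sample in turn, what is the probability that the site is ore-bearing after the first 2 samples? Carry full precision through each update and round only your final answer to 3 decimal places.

0.901

After 'anomalous': P(ore) = 0.5·0.4500 / (0.5·0.4500 + 0.15·0.5500) ≈ 0.7317
After 'anomalous': P(ore) = 0.5·0.7317 / (0.5·0.7317 + 0.15·0.2683) ≈ 0.9009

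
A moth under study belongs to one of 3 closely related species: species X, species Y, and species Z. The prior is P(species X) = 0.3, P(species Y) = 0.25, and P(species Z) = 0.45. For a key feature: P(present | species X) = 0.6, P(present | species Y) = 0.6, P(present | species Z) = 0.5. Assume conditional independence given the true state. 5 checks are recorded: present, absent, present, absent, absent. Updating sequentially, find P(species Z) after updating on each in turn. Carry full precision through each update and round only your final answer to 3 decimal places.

0.526

After 'present': normaliser = 0.6·0.3000 + 0.6·0.2500 + 0.5·0.4500; P(species X) ≈ 0.3243, P(species Y) ≈ 0.2703, P(species Z) ≈ 0.4054
After 'absent': normaliser = 0.4·0.3243 + 0.4·0.2703 + 0.5·0.4054; P(species X) ≈ 0.2945, P(species Y) ≈ 0.2454, P(species Z) ≈ 0.4601
After 'present': normaliser = 0.6·0.2945 + 0.6·0.2454 + 0.5·0.4601; P(species X) ≈ 0.3189, P(species Y) ≈ 0.2658, P(species Z) ≈ 0.4153
After 'absent': normaliser = 0.4·0.3189 + 0.4·0.2658 + 0.5·0.4153; P(species X) ≈ 0.2889, P(species Y) ≈ 0.2408, P(species Z) ≈ 0.4703
After 'absent': normaliser = 0.4·0.2889 + 0.4·0.2408 + 0.5·0.4703; P(species X) ≈ 0.2585, P(species Y) ≈ 0.2155, P(species Z) ≈ 0.5260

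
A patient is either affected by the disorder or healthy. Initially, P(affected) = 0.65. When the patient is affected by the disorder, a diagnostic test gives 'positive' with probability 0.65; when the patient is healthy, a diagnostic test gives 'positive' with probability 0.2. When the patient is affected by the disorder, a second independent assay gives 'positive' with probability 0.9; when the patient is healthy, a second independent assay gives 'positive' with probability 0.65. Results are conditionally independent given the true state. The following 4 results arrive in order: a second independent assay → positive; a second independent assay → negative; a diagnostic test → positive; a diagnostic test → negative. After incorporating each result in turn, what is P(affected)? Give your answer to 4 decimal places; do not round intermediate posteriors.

After a second independent assay='positive': P(affected) = 0.9·0.6500 / (0.9·0.6500 + 0.65·0.3500) ≈ 0.7200
After a second independent assay='negative': P(affected) = 0.1·0.7200 / (0.1·0.7200 + 0.35·0.2800) ≈ 0.4235
After a diagnostic test='positive': P(affected) = 0.65·0.4235 / (0.65·0.4235 + 0.2·0.5765) ≈ 0.7048
After a diagnostic test='negative': P(affected) = 0.35·0.7048 / (0.35·0.7048 + 0.8·0.2952) ≈ 0.5109

0.5109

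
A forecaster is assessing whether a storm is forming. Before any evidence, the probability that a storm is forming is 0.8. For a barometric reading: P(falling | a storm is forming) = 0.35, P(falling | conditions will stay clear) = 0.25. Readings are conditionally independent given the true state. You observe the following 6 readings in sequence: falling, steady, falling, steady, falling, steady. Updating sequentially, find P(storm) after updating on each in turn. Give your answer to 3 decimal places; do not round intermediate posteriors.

After 'falling': P(storm) = 0.35·0.8000 / (0.35·0.8000 + 0.25·0.2000) ≈ 0.8485
After 'steady': P(storm) = 0.65·0.8485 / (0.65·0.8485 + 0.75·0.1515) ≈ 0.8292
After 'falling': P(storm) = 0.35·0.8292 / (0.35·0.8292 + 0.25·0.1708) ≈ 0.8717
After 'steady': P(storm) = 0.65·0.8717 / (0.65·0.8717 + 0.75·0.1283) ≈ 0.8548
After 'falling': P(storm) = 0.35·0.8548 / (0.35·0.8548 + 0.25·0.1452) ≈ 0.8918
After 'steady': P(storm) = 0.65·0.8918 / (0.65·0.8918 + 0.75·0.1082) ≈ 0.8772

0.877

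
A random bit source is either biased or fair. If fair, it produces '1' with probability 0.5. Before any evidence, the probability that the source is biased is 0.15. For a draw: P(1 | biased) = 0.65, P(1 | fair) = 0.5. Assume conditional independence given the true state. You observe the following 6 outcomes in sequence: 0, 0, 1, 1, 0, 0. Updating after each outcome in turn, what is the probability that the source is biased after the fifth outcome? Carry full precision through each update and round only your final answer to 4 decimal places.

0.0928

After '0': P(biased) = 0.35·0.1500 / (0.35·0.1500 + 0.5·0.8500) ≈ 0.1099
After '0': P(biased) = 0.35·0.1099 / (0.35·0.1099 + 0.5·0.8901) ≈ 0.0796
After '1': P(biased) = 0.65·0.0796 / (0.65·0.0796 + 0.5·0.9204) ≈ 0.1011
After '1': P(biased) = 0.65·0.1011 / (0.65·0.1011 + 0.5·0.8989) ≈ 0.1275
After '0': P(biased) = 0.35·0.1275 / (0.35·0.1275 + 0.5·0.8725) ≈ 0.0928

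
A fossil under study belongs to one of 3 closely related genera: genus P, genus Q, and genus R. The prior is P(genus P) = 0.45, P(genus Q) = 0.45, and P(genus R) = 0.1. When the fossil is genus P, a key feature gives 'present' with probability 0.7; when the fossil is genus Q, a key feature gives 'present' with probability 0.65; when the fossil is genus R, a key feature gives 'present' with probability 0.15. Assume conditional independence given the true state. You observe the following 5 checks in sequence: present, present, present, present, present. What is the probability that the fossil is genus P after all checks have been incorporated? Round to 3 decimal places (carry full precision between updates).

0.592

After 'present': normaliser = 0.7·0.4500 + 0.65·0.4500 + 0.15·0.1000; P(genus P) ≈ 0.5060, P(genus Q) ≈ 0.4699, P(genus R) ≈ 0.0241
After 'present': normaliser = 0.7·0.5060 + 0.65·0.4699 + 0.15·0.0241; P(genus P) ≈ 0.5341, P(genus Q) ≈ 0.4605, P(genus R) ≈ 0.0054
After 'present': normaliser = 0.7·0.5341 + 0.65·0.4605 + 0.15·0.0054; P(genus P) ≈ 0.5547, P(genus Q) ≈ 0.4441, P(genus R) ≈ 0.0012
After 'present': normaliser = 0.7·0.5547 + 0.65·0.4441 + 0.15·0.0012; P(genus P) ≈ 0.5734, P(genus Q) ≈ 0.4263, P(genus R) ≈ 0.0003
After 'present': normaliser = 0.7·0.5734 + 0.65·0.4263 + 0.15·0.0003; P(genus P) ≈ 0.5916, P(genus Q) ≈ 0.4084, P(genus R) ≈ 0.0001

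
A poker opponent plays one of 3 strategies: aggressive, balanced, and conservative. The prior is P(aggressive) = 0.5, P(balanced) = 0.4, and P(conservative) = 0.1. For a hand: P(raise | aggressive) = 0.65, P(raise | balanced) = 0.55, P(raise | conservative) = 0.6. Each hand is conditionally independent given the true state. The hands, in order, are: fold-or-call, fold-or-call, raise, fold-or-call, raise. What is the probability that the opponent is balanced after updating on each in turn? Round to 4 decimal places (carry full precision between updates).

0.4925

Apply Bayes' rule sequentially, carrying P(balanced) forward.
After 'fold-or-call': normaliser = 0.35·0.5000 + 0.45·0.4000 + 0.4·0.1000; P(aggressive) ≈ 0.4430, P(balanced) ≈ 0.4557, P(conservative) ≈ 0.1013
After 'fold-or-call': normaliser = 0.35·0.4430 + 0.45·0.4557 + 0.4·0.1013; P(aggressive) ≈ 0.3870, P(balanced) ≈ 0.5118, P(conservative) ≈ 0.1011
After 'raise': normaliser = 0.65·0.3870 + 0.55·0.5118 + 0.6·0.1011; P(aggressive) ≈ 0.4237, P(balanced) ≈ 0.4741, P(conservative) ≈ 0.1022
After 'fold-or-call': normaliser = 0.35·0.4237 + 0.45·0.4741 + 0.4·0.1022; P(aggressive) ≈ 0.3684, P(balanced) ≈ 0.5301, P(conservative) ≈ 0.1015
After 'raise': normaliser = 0.65·0.3684 + 0.55·0.5301 + 0.6·0.1015; P(aggressive) ≈ 0.4046, P(balanced) ≈ 0.4925, P(conservative) ≈ 0.1029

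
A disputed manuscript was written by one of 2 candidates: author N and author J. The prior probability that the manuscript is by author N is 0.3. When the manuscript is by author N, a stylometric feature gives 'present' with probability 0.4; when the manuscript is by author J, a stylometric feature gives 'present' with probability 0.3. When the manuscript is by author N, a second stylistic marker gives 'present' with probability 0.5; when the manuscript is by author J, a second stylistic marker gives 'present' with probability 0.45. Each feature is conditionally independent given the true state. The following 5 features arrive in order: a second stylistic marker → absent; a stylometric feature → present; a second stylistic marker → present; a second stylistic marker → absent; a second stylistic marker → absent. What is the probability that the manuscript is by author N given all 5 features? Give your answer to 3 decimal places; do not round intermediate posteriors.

0.323

Apply Bayes' rule sequentially, carrying P(author N) forward.
After a second stylistic marker='absent': P(author N) = 0.5·0.3000 / (0.5·0.3000 + 0.55·0.7000) ≈ 0.2804
After a stylometric feature='present': P(author N) = 0.4·0.2804 / (0.4·0.2804 + 0.3·0.7196) ≈ 0.3419
After a second stylistic marker='present': P(author N) = 0.5·0.3419 / (0.5·0.3419 + 0.45·0.6581) ≈ 0.3660
After a second stylistic marker='absent': P(author N) = 0.5·0.3660 / (0.5·0.3660 + 0.55·0.6340) ≈ 0.3441
After a second stylistic marker='absent': P(author N) = 0.5·0.3441 / (0.5·0.3441 + 0.55·0.6559) ≈ 0.3230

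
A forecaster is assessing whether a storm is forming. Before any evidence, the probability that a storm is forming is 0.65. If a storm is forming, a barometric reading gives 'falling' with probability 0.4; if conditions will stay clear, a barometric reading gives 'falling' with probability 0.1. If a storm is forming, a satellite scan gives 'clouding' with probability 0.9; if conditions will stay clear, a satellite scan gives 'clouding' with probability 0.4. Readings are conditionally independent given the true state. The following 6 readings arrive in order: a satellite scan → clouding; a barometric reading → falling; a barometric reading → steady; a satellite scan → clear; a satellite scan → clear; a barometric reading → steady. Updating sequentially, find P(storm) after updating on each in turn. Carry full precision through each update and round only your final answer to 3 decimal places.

After a satellite scan='clouding': P(storm) = 0.9·0.6500 / (0.9·0.6500 + 0.4·0.3500) ≈ 0.8069
After a barometric reading='falling': P(storm) = 0.4·0.8069 / (0.4·0.8069 + 0.1·0.1931) ≈ 0.9435
After a barometric reading='steady': P(storm) = 0.6·0.9435 / (0.6·0.9435 + 0.9·0.0565) ≈ 0.9176
After a satellite scan='clear': P(storm) = 0.1·0.9176 / (0.1·0.9176 + 0.6·0.0824) ≈ 0.6500
After a satellite scan='clear': P(storm) = 0.1·0.6500 / (0.1·0.6500 + 0.6·0.3500) ≈ 0.2364
After a barometric reading='steady': P(storm) = 0.6·0.2364 / (0.6·0.2364 + 0.9·0.7636) ≈ 0.1711

0.171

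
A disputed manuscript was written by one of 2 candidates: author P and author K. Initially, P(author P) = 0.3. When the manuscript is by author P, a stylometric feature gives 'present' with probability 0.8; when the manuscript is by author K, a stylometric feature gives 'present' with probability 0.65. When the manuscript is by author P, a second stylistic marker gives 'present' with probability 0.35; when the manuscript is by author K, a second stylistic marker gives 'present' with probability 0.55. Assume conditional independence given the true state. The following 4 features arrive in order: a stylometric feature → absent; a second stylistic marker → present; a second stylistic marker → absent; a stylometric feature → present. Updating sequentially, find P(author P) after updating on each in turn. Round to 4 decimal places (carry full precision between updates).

0.2169

Apply Bayes' rule sequentially, carrying P(author P) forward.
After a stylometric feature='absent': P(author P) = 0.2·0.3000 / (0.2·0.3000 + 0.35·0.7000) ≈ 0.1967
After a second stylistic marker='present': P(author P) = 0.35·0.1967 / (0.35·0.1967 + 0.55·0.8033) ≈ 0.1348
After a second stylistic marker='absent': P(author P) = 0.65·0.1348 / (0.65·0.1348 + 0.45·0.8652) ≈ 0.1837
After a stylometric feature='present': P(author P) = 0.8·0.1837 / (0.8·0.1837 + 0.65·0.8163) ≈ 0.2169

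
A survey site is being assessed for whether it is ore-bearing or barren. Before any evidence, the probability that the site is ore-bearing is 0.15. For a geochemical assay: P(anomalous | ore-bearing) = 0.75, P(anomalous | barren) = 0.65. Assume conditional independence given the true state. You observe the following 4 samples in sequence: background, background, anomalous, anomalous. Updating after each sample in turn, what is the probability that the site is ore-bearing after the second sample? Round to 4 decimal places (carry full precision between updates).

0.0826

After 'background': P(ore) = 0.25·0.1500 / (0.25·0.1500 + 0.35·0.8500) ≈ 0.1119
After 'background': P(ore) = 0.25·0.1119 / (0.25·0.1119 + 0.35·0.8881) ≈ 0.0826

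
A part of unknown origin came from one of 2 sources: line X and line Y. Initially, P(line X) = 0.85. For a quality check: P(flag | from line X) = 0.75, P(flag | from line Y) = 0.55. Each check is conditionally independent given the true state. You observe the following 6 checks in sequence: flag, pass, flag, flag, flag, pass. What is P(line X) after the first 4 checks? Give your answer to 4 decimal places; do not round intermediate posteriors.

After 'flag': P(line X) = 0.75·0.8500 / (0.75·0.8500 + 0.55·0.1500) ≈ 0.8854
After 'pass': P(line X) = 0.25·0.8854 / (0.25·0.8854 + 0.45·0.1146) ≈ 0.8111
After 'flag': P(line X) = 0.75·0.8111 / (0.75·0.8111 + 0.55·0.1889) ≈ 0.8541
After 'flag': P(line X) = 0.75·0.8541 / (0.75·0.8541 + 0.55·0.1459) ≈ 0.8887

0.8887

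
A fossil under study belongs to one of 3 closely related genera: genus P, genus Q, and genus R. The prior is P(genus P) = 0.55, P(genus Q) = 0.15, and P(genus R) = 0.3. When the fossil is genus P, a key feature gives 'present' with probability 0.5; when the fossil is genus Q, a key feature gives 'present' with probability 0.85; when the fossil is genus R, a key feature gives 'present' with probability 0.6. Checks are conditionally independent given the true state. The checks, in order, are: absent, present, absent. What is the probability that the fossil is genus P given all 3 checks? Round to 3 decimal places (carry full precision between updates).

0.685

Each posterior becomes the prior for the next update.
After 'absent': normaliser = 0.5·0.5500 + 0.15·0.1500 + 0.4·0.3000; P(genus P) ≈ 0.6587, P(genus Q) ≈ 0.0539, P(genus R) ≈ 0.2874
After 'present': normaliser = 0.5·0.6587 + 0.85·0.0539 + 0.6·0.2874; P(genus P) ≈ 0.6014, P(genus Q) ≈ 0.0837, P(genus R) ≈ 0.3149
After 'absent': normaliser = 0.5·0.6014 + 0.15·0.0837 + 0.4·0.3149; P(genus P) ≈ 0.6846, P(genus Q) ≈ 0.0286, P(genus R) ≈ 0.2868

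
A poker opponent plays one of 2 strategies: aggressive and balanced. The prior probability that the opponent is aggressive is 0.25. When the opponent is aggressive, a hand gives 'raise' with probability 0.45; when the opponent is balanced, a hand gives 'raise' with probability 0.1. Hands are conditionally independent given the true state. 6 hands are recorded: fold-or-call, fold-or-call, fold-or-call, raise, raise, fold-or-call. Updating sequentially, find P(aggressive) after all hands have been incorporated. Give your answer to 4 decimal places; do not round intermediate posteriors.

0.4849

After 'fold-or-call': P(aggressive) = 0.55·0.2500 / (0.55·0.2500 + 0.9·0.7500) ≈ 0.1692
After 'fold-or-call': P(aggressive) = 0.55·0.1692 / (0.55·0.1692 + 0.9·0.8308) ≈ 0.1107
After 'fold-or-call': P(aggressive) = 0.55·0.1107 / (0.55·0.1107 + 0.9·0.8893) ≈ 0.0707
After 'raise': P(aggressive) = 0.45·0.0707 / (0.45·0.0707 + 0.1·0.9293) ≈ 0.2550
After 'raise': P(aggressive) = 0.45·0.2550 / (0.45·0.2550 + 0.1·0.7450) ≈ 0.6064
After 'fold-or-call': P(aggressive) = 0.55·0.6064 / (0.55·0.6064 + 0.9·0.3936) ≈ 0.4849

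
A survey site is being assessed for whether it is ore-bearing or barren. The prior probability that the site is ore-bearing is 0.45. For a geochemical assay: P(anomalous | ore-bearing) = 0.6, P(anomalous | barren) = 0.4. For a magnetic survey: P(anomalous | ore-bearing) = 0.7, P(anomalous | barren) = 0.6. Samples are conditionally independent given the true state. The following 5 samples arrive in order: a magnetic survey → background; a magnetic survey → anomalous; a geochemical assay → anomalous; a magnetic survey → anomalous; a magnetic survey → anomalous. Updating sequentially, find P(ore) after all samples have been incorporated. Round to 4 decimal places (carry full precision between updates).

Each posterior becomes the prior for the next update.
After a magnetic survey='background': P(ore) = 0.3·0.4500 / (0.3·0.4500 + 0.4·0.5500) ≈ 0.3803
After a magnetic survey='anomalous': P(ore) = 0.7·0.3803 / (0.7·0.3803 + 0.6·0.6197) ≈ 0.4172
After a geochemical assay='anomalous': P(ore) = 0.6·0.4172 / (0.6·0.4172 + 0.4·0.5828) ≈ 0.5178
After a magnetic survey='anomalous': P(ore) = 0.7·0.5178 / (0.7·0.5178 + 0.6·0.4822) ≈ 0.5561
After a magnetic survey='anomalous': P(ore) = 0.7·0.5561 / (0.7·0.5561 + 0.6·0.4439) ≈ 0.5938

0.5938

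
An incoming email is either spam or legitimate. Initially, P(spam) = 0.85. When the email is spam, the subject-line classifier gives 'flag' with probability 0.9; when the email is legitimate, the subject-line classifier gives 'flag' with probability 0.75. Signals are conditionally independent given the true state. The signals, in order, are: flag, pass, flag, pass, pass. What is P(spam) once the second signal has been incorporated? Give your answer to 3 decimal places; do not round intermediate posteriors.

Each posterior becomes the prior for the next update.
After 'flag': P(spam) = 0.9·0.8500 / (0.9·0.8500 + 0.75·0.1500) ≈ 0.8718
After 'pass': P(spam) = 0.1·0.8718 / (0.1·0.8718 + 0.25·0.1282) ≈ 0.7312

0.731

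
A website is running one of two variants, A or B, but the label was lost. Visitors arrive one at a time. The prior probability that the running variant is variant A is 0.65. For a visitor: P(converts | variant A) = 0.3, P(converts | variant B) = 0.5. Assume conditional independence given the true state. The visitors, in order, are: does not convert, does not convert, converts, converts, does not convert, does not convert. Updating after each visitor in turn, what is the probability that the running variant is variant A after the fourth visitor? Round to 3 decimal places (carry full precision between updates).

Each posterior becomes the prior for the next update.
After 'does not convert': P(A) = 0.7·0.6500 / (0.7·0.6500 + 0.5·0.3500) ≈ 0.7222
After 'does not convert': P(A) = 0.7·0.7222 / (0.7·0.7222 + 0.5·0.2778) ≈ 0.7845
After 'converts': P(A) = 0.3·0.7845 / (0.3·0.7845 + 0.5·0.2155) ≈ 0.6859
After 'converts': P(A) = 0.3·0.6859 / (0.3·0.6859 + 0.5·0.3141) ≈ 0.5672

0.567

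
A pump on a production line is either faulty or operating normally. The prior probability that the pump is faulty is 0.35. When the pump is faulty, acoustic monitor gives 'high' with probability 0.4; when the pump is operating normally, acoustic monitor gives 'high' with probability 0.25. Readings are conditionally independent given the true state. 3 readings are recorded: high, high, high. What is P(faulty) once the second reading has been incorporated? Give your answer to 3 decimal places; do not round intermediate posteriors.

0.580

After 'high': P(faulty) = 0.4·0.3500 / (0.4·0.3500 + 0.25·0.6500) ≈ 0.4628
After 'high': P(faulty) = 0.4·0.4628 / (0.4·0.4628 + 0.25·0.5372) ≈ 0.5796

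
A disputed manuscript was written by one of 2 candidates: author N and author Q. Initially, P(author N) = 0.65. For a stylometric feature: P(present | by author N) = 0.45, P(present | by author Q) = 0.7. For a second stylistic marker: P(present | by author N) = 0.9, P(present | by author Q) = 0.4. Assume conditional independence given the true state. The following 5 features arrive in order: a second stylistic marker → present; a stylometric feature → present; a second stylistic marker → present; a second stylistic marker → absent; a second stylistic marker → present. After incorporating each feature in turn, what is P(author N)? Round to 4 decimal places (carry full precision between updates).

After a second stylistic marker='present': P(author N) = 0.9·0.6500 / (0.9·0.6500 + 0.4·0.3500) ≈ 0.8069
After a stylometric feature='present': P(author N) = 0.45·0.8069 / (0.45·0.8069 + 0.7·0.1931) ≈ 0.7287
After a second stylistic marker='present': P(author N) = 0.9·0.7287 / (0.9·0.7287 + 0.4·0.2713) ≈ 0.8580
After a second stylistic marker='absent': P(author N) = 0.1·0.8580 / (0.1·0.8580 + 0.6·0.1420) ≈ 0.5018
After a second stylistic marker='present': P(author N) = 0.9·0.5018 / (0.9·0.5018 + 0.4·0.4982) ≈ 0.6939

0.6939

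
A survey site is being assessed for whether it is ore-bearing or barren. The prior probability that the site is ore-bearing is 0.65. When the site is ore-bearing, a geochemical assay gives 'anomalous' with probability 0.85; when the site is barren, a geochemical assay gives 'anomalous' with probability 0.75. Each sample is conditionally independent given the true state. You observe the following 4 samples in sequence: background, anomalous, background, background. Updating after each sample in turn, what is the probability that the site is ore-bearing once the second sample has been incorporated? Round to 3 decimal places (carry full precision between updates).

0.558

After 'background': P(ore) = 0.15·0.6500 / (0.15·0.6500 + 0.25·0.3500) ≈ 0.5270
After 'anomalous': P(ore) = 0.85·0.5270 / (0.85·0.5270 + 0.75·0.4730) ≈ 0.5581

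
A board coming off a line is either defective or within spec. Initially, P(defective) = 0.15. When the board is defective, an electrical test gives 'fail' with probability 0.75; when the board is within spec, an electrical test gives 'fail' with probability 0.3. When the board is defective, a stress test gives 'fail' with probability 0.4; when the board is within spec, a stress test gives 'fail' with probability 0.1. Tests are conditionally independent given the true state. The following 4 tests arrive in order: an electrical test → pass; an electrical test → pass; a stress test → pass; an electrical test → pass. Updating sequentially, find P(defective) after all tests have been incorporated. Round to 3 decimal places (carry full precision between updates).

Apply Bayes' rule sequentially, carrying P(defective) forward.
After an electrical test='pass': P(defective) = 0.25·0.1500 / (0.25·0.1500 + 0.7·0.8500) ≈ 0.0593
After an electrical test='pass': P(defective) = 0.25·0.0593 / (0.25·0.0593 + 0.7·0.9407) ≈ 0.0220
After a stress test='pass': P(defective) = 0.6·0.0220 / (0.6·0.0220 + 0.9·0.9780) ≈ 0.0148
After an electrical test='pass': P(defective) = 0.25·0.0148 / (0.25·0.0148 + 0.7·0.9852) ≈ 0.0053

0.005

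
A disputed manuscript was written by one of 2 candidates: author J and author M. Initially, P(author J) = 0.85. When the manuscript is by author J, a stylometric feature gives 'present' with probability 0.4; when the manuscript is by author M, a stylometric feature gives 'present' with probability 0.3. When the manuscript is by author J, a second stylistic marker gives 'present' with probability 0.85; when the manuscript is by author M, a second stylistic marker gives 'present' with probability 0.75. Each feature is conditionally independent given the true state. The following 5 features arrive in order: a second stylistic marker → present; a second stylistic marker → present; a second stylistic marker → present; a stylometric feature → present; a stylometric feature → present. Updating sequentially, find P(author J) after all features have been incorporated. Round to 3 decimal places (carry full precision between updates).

Apply Bayes' rule sequentially, carrying P(author J) forward.
After a second stylistic marker='present': P(author J) = 0.85·0.8500 / (0.85·0.8500 + 0.75·0.1500) ≈ 0.8653
After a second stylistic marker='present': P(author J) = 0.85·0.8653 / (0.85·0.8653 + 0.75·0.1347) ≈ 0.8792
After a second stylistic marker='present': P(author J) = 0.85·0.8792 / (0.85·0.8792 + 0.75·0.1208) ≈ 0.8919
After a stylometric feature='present': P(author J) = 0.4·0.8919 / (0.4·0.8919 + 0.3·0.1081) ≈ 0.9167
After a stylometric feature='present': P(author J) = 0.4·0.9167 / (0.4·0.9167 + 0.3·0.0833) ≈ 0.9362

0.936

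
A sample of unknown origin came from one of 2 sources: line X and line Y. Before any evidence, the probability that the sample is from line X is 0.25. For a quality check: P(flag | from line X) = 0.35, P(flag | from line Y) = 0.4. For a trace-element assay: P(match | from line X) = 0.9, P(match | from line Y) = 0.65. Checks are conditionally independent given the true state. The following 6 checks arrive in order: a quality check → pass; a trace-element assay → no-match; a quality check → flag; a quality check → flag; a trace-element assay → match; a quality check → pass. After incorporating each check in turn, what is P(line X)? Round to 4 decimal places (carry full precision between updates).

After a quality check='pass': P(line X) = 0.65·0.2500 / (0.65·0.2500 + 0.6·0.7500) ≈ 0.2653
After a trace-element assay='no-match': P(line X) = 0.1·0.2653 / (0.1·0.2653 + 0.35·0.7347) ≈ 0.0935
After a quality check='flag': P(line X) = 0.35·0.0935 / (0.35·0.0935 + 0.4·0.9065) ≈ 0.0828
After a quality check='flag': P(line X) = 0.35·0.0828 / (0.35·0.0828 + 0.4·0.9172) ≈ 0.0732
After a trace-element assay='match': P(line X) = 0.9·0.0732 / (0.9·0.0732 + 0.65·0.9268) ≈ 0.0986
After a quality check='pass': P(line X) = 0.65·0.0986 / (0.65·0.0986 + 0.6·0.9014) ≈ 0.1059

0.1059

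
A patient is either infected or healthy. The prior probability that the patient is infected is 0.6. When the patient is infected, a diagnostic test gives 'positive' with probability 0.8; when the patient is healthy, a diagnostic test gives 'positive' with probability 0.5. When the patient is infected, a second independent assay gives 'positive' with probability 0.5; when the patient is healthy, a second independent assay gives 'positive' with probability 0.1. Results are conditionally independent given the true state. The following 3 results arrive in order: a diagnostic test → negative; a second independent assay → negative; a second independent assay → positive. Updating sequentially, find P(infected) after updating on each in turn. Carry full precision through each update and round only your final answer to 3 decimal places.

0.625

After a diagnostic test='negative': P(infected) = 0.2·0.6000 / (0.2·0.6000 + 0.5·0.4000) ≈ 0.3750
After a second independent assay='negative': P(infected) = 0.5·0.3750 / (0.5·0.3750 + 0.9·0.6250) ≈ 0.2500
After a second independent assay='positive': P(infected) = 0.5·0.2500 / (0.5·0.2500 + 0.1·0.7500) ≈ 0.6250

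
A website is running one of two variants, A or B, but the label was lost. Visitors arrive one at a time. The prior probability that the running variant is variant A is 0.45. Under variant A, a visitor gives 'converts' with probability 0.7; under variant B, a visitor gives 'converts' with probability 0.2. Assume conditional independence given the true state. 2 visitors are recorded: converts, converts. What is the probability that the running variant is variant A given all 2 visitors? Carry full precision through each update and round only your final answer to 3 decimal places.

0.909

After 'converts': P(A) = 0.7·0.4500 / (0.7·0.4500 + 0.2·0.5500) ≈ 0.7412
After 'converts': P(A) = 0.7·0.7412 / (0.7·0.7412 + 0.2·0.2588) ≈ 0.9093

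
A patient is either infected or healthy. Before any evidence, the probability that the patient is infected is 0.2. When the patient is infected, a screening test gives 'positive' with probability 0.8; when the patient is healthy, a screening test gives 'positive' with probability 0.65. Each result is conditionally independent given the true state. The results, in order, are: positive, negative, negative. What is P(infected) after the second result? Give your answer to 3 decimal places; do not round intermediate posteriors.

0.150

After 'positive': P(infected) = 0.8·0.2000 / (0.8·0.2000 + 0.65·0.8000) ≈ 0.2353
After 'negative': P(infected) = 0.2·0.2353 / (0.2·0.2353 + 0.35·0.7647) ≈ 0.1495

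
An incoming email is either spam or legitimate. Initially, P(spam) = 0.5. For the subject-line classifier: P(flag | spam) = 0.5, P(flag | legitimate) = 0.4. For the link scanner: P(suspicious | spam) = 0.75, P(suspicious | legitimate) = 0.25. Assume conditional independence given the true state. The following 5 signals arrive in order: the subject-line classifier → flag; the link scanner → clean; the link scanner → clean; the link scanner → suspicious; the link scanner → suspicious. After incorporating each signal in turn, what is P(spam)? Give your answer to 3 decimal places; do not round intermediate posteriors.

After the subject-line classifier='flag': P(spam) = 0.5·0.5000 / (0.5·0.5000 + 0.4·0.5000) ≈ 0.5556
After the link scanner='clean': P(spam) = 0.25·0.5556 / (0.25·0.5556 + 0.75·0.4444) ≈ 0.2941
After the link scanner='clean': P(spam) = 0.25·0.2941 / (0.25·0.2941 + 0.75·0.7059) ≈ 0.1220
After the link scanner='suspicious': P(spam) = 0.75·0.1220 / (0.75·0.1220 + 0.25·0.8780) ≈ 0.2941
After the link scanner='suspicious': P(spam) = 0.75·0.2941 / (0.75·0.2941 + 0.25·0.7059) ≈ 0.5556

0.556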